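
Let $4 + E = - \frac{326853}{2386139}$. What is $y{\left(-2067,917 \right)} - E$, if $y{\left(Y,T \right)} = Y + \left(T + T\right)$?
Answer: $- \frac{546098978}{2386139} \approx -228.86$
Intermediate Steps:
$y{\left(Y,T \right)} = Y + 2 T$
$E = - \frac{9871409}{2386139}$ ($E = -4 - \frac{326853}{2386139} = - \frac{9871409}{2386139} \approx -4.137$)
$y{\left(-2067,917 \right)} - E = \left(-2067 + 2 \cdot 917\right) - - \frac{9871409}{2386139} = \left(-2067 + 1834\right) + \frac{9871409}{2386139} = -233 + \frac{9871409}{2386139} = - \frac{546098978}{2386139}$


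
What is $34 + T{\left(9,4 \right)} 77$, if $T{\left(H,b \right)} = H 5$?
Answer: $3499$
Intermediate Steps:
$T{\left(H,b \right)} = 5 H$
$34 + T{\left(9,4 \right)} 77 = 34 + 5 \cdot 9 \cdot 77 = 34 + 45 \cdot 77 = 34 + 3465 = 3499$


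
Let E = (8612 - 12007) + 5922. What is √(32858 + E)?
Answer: √35385 ≈ 188.11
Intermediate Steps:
E = 2527 (E = -3395 + 5922 = 2527)
√(32858 + E) = √(32858 + 2527) = √35385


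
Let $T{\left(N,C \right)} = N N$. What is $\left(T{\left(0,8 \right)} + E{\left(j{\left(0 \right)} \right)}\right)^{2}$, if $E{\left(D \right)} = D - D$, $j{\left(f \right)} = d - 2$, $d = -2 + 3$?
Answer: $0$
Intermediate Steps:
$d = 1$
$j{\left(f \right)} = -1$ ($j{\left(f \right)} = 1 - 2 = -1$)
$T{\left(N,C \right)} = N^{2}$
$E{\left(D \right)} = 0$
$\left(T{\left(0,8 \right)} + E{\left(j{\left(0 \right)} \right)}\right)^{2} = \left(0^{2} + 0\right)^{2} = \left(0 + 0\right)^{2} = 0^{2} = 0$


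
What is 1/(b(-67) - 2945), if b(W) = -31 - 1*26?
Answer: -1/3002 ≈ -0.00033311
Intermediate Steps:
b(W) = -57 (b(W) = -31 - 26 = -57)
1/(b(-67) - 2945) = 1/(-57 - 2945) = 1/(-3002) = -1/3002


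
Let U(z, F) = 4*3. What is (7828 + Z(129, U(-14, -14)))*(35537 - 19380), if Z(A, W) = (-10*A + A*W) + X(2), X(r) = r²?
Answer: 130710130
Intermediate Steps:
U(z, F) = 12
Z(A, W) = 4 - 10*A + A*W (Z(A, W) = (-10*A + A*W) + 2² = (-10*A + A*W) + 4 = 4 - 10*A + A*W)
(7828 + Z(129, U(-14, -14)))*(35537 - 19380) = (7828 + (4 - 10*129 + 129*12))*(35537 - 19380) = (7828 + (4 - 1290 + 1548))*16157 = (7828 + 262)*16157 = 8090*16157 = 130710130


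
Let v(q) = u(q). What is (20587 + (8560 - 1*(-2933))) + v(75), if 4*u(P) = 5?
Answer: 128325/4 ≈ 32081.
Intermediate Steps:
u(P) = 5/4 (u(P) = (1/4)*5 = 5/4)
v(q) = 5/4
(20587 + (8560 - 1*(-2933))) + v(75) = (20587 + (8560 - 1*(-2933))) + 5/4 = (20587 + (8560 + 2933)) + 5/4 = (20587 + 11493) + 5/4 = 32080 + 5/4 = 128325/4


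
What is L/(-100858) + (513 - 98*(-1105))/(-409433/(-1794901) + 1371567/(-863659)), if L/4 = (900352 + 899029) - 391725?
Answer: -40338943859274170843/503863739800280 ≈ -80059.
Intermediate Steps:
L = 5630624 (L = 4*((900352 + 899029) - 391725) = 4*(1799381 - 391725) = 4*1407656 = 5630624)
L/(-100858) + (513 - 98*(-1105))/(-409433/(-1794901) + 1371567/(-863659)) = 5630624/(-100858) + (513 - 98*(-1105))/(-409433/(-1794901) + 1371567/(-863659)) = 5630624*(-1/100858) + (513 + 108290)/(-409433*(-1/1794901) + 1371567*(-1/863659)) = -2815312/50429 + 108803/(409433/1794901 - 1371567/863659) = -2815312/50429 + 108803/(-2108216484520/1550182402759) = -2815312/50429 + 108803*(-1550182402759/2108216484520) = -2815312/50429 - 168664495967387477/2108216484520 = -40338943859274170843/503863739800280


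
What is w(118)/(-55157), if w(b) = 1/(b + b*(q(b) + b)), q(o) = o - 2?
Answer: -1/1529503610 ≈ -6.5381e-10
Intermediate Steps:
q(o) = -2 + o
w(b) = 1/(b + b*(-2 + 2*b)) (w(b) = 1/(b + b*((-2 + b) + b)) = 1/(b + b*(-2 + 2*b)))
w(118)/(-55157) = (1/(118*(-1 + 2*118)))/(-55157) = (1/(118*(-1 + 236)))*(-1/55157) = ((1/118)/235)*(-1/55157) = ((1/118)*(1/235))*(-1/55157) = (1/27730)*(-1/55157) = -1/1529503610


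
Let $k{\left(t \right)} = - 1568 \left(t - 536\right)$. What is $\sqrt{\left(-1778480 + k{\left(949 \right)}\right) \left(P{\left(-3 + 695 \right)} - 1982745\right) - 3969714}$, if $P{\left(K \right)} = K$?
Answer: $\sqrt{4808583459678} \approx 2.1928 \cdot 10^{6}$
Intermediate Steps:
$k{\left(t \right)} = 840448 - 1568 t$ ($k{\left(t \right)} = - 1568 \left(-536 + t\right) = 840448 - 1568 t$)
$\sqrt{\left(-1778480 + k{\left(949 \right)}\right) \left(P{\left(-3 + 695 \right)} - 1982745\right) - 3969714} = \sqrt{\left(-1778480 + \left(840448 - 1488032\right)\right) \left(\left(-3 + 695\right) - 1982745\right) - 3969714} = \sqrt{\left(-1778480 + \left(840448 - 1488032\right)\right) \left(692 - 1982745\right) - 3969714} = \sqrt{\left(-1778480 - 647584\right) \left(-1982053\right) - 3969714} = \sqrt{\left(-2426064\right) \left(-1982053\right) - 3969714} = \sqrt{4808587429392 - 3969714} = \sqrt{4808583459678}$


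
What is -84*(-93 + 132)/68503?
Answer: -3276/68503 ≈ -0.047823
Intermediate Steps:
-84*(-93 + 132)/68503 = -84*39*(1/68503) = -3276*1/68503 = -3276/68503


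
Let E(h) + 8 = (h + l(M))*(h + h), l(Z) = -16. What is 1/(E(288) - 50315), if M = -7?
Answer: 1/106349 ≈ 9.4030e-6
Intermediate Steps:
E(h) = -8 + 2*h*(-16 + h) (E(h) = -8 + (h - 16)*(h + h) = -8 + (-16 + h)*(2*h) = -8 + 2*h*(-16 + h))
1/(E(288) - 50315) = 1/((-8 - 32*288 + 2*288²) - 50315) = 1/((-8 - 9216 + 2*82944) - 50315) = 1/((-8 - 9216 + 165888) - 50315) = 1/(156664 - 50315) = 1/106349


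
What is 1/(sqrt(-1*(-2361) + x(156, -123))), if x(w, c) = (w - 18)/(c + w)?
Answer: sqrt(286187)/26017 ≈ 0.020562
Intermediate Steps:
x(w, c) = (-18 + w)/(c + w)
1/(sqrt(-1*(-2361) + x(156, -123))) = 1/(sqrt(-1*(-2361) + (-18 + 156)/(-123 + 156))) = 1/(sqrt(2361 + 138/33)) = 1/(sqrt(2361 + (1/33)*138)) = 1/(sqrt(2361 + 46/11)) = 1/(sqrt(26017/11)) = 1/(sqrt(286187)/11) = sqrt(286187)/26017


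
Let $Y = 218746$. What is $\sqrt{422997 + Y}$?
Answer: $\sqrt{641743} \approx 801.09$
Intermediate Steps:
$\sqrt{422997 + Y} = \sqrt{422997 + 218746} = \sqrt{641743}$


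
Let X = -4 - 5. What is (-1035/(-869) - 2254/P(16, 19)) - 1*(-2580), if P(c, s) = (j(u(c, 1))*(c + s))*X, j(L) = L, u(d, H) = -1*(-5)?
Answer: 504967193/195525 ≈ 2582.6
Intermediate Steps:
u(d, H) = 5
X = -9
P(c, s) = -45*c - 45*s (P(c, s) = (5*(c + s))*(-9) = (5*c + 5*s)*(-9) = -45*c - 45*s)
(-1035/(-869) - 2254/P(16, 19)) - 1*(-2580) = (-1035/(-869) - 2254/(-45*16 - 45*19)) - 1*(-2580) = (-1035*(-1/869) - 2254/(-720 - 855)) + 2580 = (1035/869 - 2254/(-1575)) + 2580 = (1035/869 - 2254*(-1/1575)) + 2580 = (1035/869 + 322/225) + 2580 = 512693/195525 + 2580 = 504967193/195525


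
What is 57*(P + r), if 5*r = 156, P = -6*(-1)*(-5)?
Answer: 342/5 ≈ 68.400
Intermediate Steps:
P = -30 (P = 6*(-5) = -30)
r = 156/5 (r = (⅕)*156 = 156/5 ≈ 31.200)
57*(P + r) = 57*(-30 + 156/5) = 57*(6/5) = 342/5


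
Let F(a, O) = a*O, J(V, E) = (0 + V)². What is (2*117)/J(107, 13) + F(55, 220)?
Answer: 138533134/11449 ≈ 12100.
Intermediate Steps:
J(V, E) = V²
F(a, O) = O*a
(2*117)/J(107, 13) + F(55, 220) = (2*117)/(107²) + 220*55 = 234/11449 + 12100 = 138533134/11449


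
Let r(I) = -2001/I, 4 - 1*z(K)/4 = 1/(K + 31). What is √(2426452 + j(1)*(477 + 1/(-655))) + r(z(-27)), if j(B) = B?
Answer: -667/5 + √1041213213570/655 ≈ 1424.5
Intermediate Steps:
z(K) = 16 - 4/(31 + K) (z(K) = 16 - 4/(K + 31) = 16 - 4/(31 + K))
√(2426452 + j(1)*(477 + 1/(-655))) + r(z(-27)) = √(2426452 + 1*(477 + 1/(-655))) - 2001*(31 - 27)/(4*(123 + 4*(-27))) = √(2426452 + 1*(477 - 1/655)) - 2001/(123 - 108) = √(2426452 + 1*(312434/655)) - 2001/(4*(¼)*15) = √(2426452 + 312434/655) - 2001/15 = √(1589638494/655) - 2001*1/15 = √1041213213570/655 - 667/5 = -667/5 + √1041213213570/655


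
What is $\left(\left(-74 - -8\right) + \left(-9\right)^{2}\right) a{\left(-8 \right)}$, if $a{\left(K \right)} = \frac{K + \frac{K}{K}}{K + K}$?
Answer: $\frac{105}{16} \approx 6.5625$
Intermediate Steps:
$a{\left(K \right)} = \frac{1 + K}{2 K}$ ($a{\left(K \right)} = \frac{K + 1}{2 K} = \left(1 + K\right) \frac{1}{2 K} = \frac{1 + K}{2 K}$)
$\left(\left(-74 - -8\right) + \left(-9\right)^{2}\right) a{\left(-8 \right)} = \left(\left(-74 - -8\right) + \left(-9\right)^{2}\right) \frac{1 - 8}{2 \left(-8\right)} = \left(\left(-74 + 8\right) + 81\right) \frac{1}{2} \left(- \frac{1}{8}\right) \left(-7\right) = \left(-66 + 81\right) \frac{7}{16} = 15 \cdot \frac{7}{16} = \frac{105}{16}$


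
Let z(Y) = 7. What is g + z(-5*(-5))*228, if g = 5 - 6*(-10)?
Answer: 1661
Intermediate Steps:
g = 65 (g = 5 + 60 = 65)
g + z(-5*(-5))*228 = 65 + 7*228 = 65 + 1596 = 1661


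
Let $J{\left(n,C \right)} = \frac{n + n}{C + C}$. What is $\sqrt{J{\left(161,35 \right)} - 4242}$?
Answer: $\frac{i \sqrt{105935}}{5} \approx 65.095 i$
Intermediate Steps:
$J{\left(n,C \right)} = \frac{n}{C}$ ($J{\left(n,C \right)} = \frac{2 n}{2 C} = 2 n \frac{1}{2 C} = \frac{n}{C}$)
$\sqrt{J{\left(161,35 \right)} - 4242} = \sqrt{\frac{161}{35} - 4242} = \sqrt{161 \cdot \frac{1}{35} - 4242} = \sqrt{\frac{23}{5} - 4242} = \sqrt{- \frac{21187}{5}} = \frac{i \sqrt{105935}}{5}$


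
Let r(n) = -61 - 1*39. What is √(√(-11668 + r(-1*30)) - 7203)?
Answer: √(-7203 + 2*I*√2942) ≈ 0.6391 + 84.873*I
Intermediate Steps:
r(n) = -100 (r(n) = -61 - 39 = -100)
√(√(-11668 + r(-1*30)) - 7203) = √(√(-11668 - 100) - 7203) = √(√(-11768) - 7203) = √(2*I*√2942 - 7203) = √(-7203 + 2*I*√2942)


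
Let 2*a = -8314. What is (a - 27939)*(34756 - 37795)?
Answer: 97539744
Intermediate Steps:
a = -4157 (a = (½)*(-8314) = -4157)
(a - 27939)*(34756 - 37795) = (-4157 - 27939)*(34756 - 37795) = -32096*(-3039) = 97539744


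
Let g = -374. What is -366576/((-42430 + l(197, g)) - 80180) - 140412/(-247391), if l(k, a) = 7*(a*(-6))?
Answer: 17616321140/4407765447 ≈ 3.9967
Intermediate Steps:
l(k, a) = -42*a (l(k, a) = 7*(-6*a) = -42*a)
-366576/((-42430 + l(197, g)) - 80180) - 140412/(-247391) = -366576/((-42430 - 42*(-374)) - 80180) - 140412/(-247391) = -366576/((-42430 + 15708) - 80180) - 140412*(-1/247391) = -366576/(-26722 - 80180) + 140412/247391 = -366576/(-106902) + 140412/247391 = -366576*(-1/106902) + 140412/247391 = 61096/17817 + 140412/247391 = 17616321140/4407765447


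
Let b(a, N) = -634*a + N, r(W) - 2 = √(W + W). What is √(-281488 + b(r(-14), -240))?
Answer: 2*√(-70749 - 317*I*√7) ≈ 3.1531 - 531.98*I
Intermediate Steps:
r(W) = 2 + √2*√W (r(W) = 2 + √(W + W) = 2 + √(2*W) = 2 + √2*√W)
b(a, N) = N - 634*a
√(-281488 + b(r(-14), -240)) = √(-281488 + (-240 - 634*(2 + √2*√(-14)))) = √(-281488 + (-240 - 634*(2 + √2*(I*√14)))) = √(-281488 + (-240 - 634*(2 + 2*I*√7))) = √(-281488 + (-240 + (-1268 - 1268*I*√7))) = √(-281488 + (-1508 - 1268*I*√7)) = √(-282996 - 1268*I*√7)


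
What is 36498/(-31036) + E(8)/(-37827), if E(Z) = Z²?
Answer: -691298075/586999386 ≈ -1.1777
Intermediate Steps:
36498/(-31036) + E(8)/(-37827) = 36498/(-31036) + 8²/(-37827) = 36498*(-1/31036) + 64*(-1/37827) = -18249/15518 - 64/37827 = -691298075/586999386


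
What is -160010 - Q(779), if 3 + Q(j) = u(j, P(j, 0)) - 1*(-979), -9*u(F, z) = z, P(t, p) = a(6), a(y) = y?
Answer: -482956/3 ≈ -1.6099e+5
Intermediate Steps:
P(t, p) = 6
u(F, z) = -z/9
Q(j) = 2926/3 (Q(j) = -3 + (-⅑*6 - 1*(-979)) = -3 + (-⅔ + 979) = -3 + 2935/3 = 2926/3)
-160010 - Q(779) = -160010 - 1*2926/3 = -160010 - 2926/3 = -482956/3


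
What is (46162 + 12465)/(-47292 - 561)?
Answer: -58627/47853 ≈ -1.2251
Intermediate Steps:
(46162 + 12465)/(-47292 - 561) = 58627/(-47853) = 58627*(-1/47853) = -58627/47853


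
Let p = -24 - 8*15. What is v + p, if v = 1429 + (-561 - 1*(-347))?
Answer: 1071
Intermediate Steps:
p = -144 (p = -24 - 120 = -144)
v = 1215 (v = 1429 + (-561 + 347) = 1429 - 214 = 1215)
v + p = 1215 - 144 = 1071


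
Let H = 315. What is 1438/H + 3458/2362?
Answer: 2242913/372015 ≈ 6.0291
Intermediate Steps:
1438/H + 3458/2362 = 1438/315 + 3458/2362 = 1438*(1/315) + 3458*(1/2362) = 1438/315 + 1729/1181 = 2242913/372015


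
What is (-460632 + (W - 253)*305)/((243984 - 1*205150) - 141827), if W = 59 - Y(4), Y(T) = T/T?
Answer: 173369/34331 ≈ 5.0499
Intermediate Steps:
Y(T) = 1
W = 58 (W = 59 - 1*1 = 59 - 1 = 58)
(-460632 + (W - 253)*305)/((243984 - 1*205150) - 141827) = (-460632 + (58 - 253)*305)/((243984 - 1*205150) - 141827) = (-460632 - 195*305)/((243984 - 205150) - 141827) = (-460632 - 59475)/(38834 - 141827) = -520107/(-102993) = -520107*(-1/102993) = 173369/34331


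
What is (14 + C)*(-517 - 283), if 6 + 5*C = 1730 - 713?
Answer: -172960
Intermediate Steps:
C = 1011/5 (C = -6/5 + (1730 - 713)/5 = -6/5 + (1/5)*1017 = -6/5 + 1017/5 = 1011/5 ≈ 202.20)
(14 + C)*(-517 - 283) = (14 + 1011/5)*(-517 - 283) = (1081/5)*(-800) = -172960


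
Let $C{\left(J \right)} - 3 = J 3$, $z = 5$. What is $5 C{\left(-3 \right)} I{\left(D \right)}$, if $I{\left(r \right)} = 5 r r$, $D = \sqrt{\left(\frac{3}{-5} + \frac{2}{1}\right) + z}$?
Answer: $-960$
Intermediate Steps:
$C{\left(J \right)} = 3 + 3 J$ ($C{\left(J \right)} = 3 + J 3 = 3 + 3 J$)
$D = \frac{4 \sqrt{10}}{5}$ ($D = \sqrt{\left(\frac{3}{-5} + \frac{2}{1}\right) + 5} = \sqrt{\left(3 \left(- \frac{1}{5}\right) + 2 \cdot 1\right) + 5} = \sqrt{\left(- \frac{3}{5} + 2\right) + 5} = \sqrt{\frac{7}{5} + 5} = \sqrt{\frac{32}{5}} = \frac{4 \sqrt{10}}{5} \approx 2.5298$)
$I{\left(r \right)} = 5 r^{2}$
$5 C{\left(-3 \right)} I{\left(D \right)} = 5 \left(3 + 3 \left(-3\right)\right) 5 \left(\frac{4 \sqrt{10}}{5}\right)^{2} = 5 \left(3 - 9\right) 5 \cdot \frac{32}{5} = 5 \left(-6\right) 32 = \left(-30\right) 32 = -960$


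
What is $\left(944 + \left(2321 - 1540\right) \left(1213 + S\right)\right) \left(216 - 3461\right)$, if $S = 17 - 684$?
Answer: $-1386815650$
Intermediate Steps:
$S = -667$
$\left(944 + \left(2321 - 1540\right) \left(1213 + S\right)\right) \left(216 - 3461\right) = \left(944 + \left(2321 - 1540\right) \left(1213 - 667\right)\right) \left(216 - 3461\right) = \left(944 + 781 \cdot 546\right) \left(-3245\right) = \left(944 + 426426\right) \left(-3245\right) = 427370 \left(-3245\right) = -1386815650$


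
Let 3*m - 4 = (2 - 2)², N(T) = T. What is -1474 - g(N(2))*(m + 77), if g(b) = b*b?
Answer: -5362/3 ≈ -1787.3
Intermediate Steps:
g(b) = b²
m = 4/3 (m = 4/3 + (2 - 2)²/3 = 4/3 + (⅓)*0² = 4/3 + (⅓)*0 = 4/3 + 0 = 4/3 ≈ 1.3333)
-1474 - g(N(2))*(m + 77) = -1474 - 2²*(4/3 + 77) = -1474 - 4*235/3 = -1474 - 1*940/3 = -1474 - 940/3 = -5362/3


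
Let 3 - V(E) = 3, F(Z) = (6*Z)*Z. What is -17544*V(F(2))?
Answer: 0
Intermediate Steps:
F(Z) = 6*Z²
V(E) = 0 (V(E) = 3 - 1*3 = 3 - 3 = 0)
-17544*V(F(2)) = -17544*0 = 0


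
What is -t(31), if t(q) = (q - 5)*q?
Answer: -806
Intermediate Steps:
t(q) = q*(-5 + q) (t(q) = (-5 + q)*q = q*(-5 + q))
-t(31) = -31*(-5 + 31) = -31*26 = -1*806 = -806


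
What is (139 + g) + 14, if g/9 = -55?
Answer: -342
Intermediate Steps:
g = -495 (g = 9*(-55) = -495)
(139 + g) + 14 = (139 - 495) + 14 = -356 + 14 = -342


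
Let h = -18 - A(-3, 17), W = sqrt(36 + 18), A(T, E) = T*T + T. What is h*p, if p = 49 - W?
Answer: -1176 + 72*sqrt(6) ≈ -999.64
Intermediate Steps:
A(T, E) = T + T**2 (A(T, E) = T**2 + T = T + T**2)
W = 3*sqrt(6) (W = sqrt(54) = 3*sqrt(6) ≈ 7.3485)
h = -24 (h = -18 - (-3)*(1 - 3) = -18 - (-3)*(-2) = -18 - 1*6 = -18 - 6 = -24)
p = 49 - 3*sqrt(6) ≈ 41.652
h*p = -24*(49 - 3*sqrt(6)) = -1176 + 72*sqrt(6)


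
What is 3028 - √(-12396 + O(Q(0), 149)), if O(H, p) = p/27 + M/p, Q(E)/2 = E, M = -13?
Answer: 3028 - I*√22281724326/1341 ≈ 3028.0 - 111.31*I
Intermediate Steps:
Q(E) = 2*E
O(H, p) = -13/p + p/27 (O(H, p) = p/27 - 13/p = -13/p + p/27)
3028 - √(-12396 + O(Q(0), 149)) = 3028 - √(-12396 + (-13/149 + (1/27)*149)) = 3028 - √(-12396 + (-13*1/149 + 149/27)) = 3028 - √(-12396 + (-13/149 + 149/27)) = 3028 - √(-12396 + 21850/4023) = 3028 - √(-49847258/4023) = 3028 - I*√22281724326/1341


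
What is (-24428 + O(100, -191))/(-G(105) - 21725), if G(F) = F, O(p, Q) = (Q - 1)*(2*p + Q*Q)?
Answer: 706718/2183 ≈ 323.74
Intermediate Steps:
O(p, Q) = (-1 + Q)*(Q**2 + 2*p) (O(p, Q) = (-1 + Q)*(2*p + Q**2) = (-1 + Q)*(Q**2 + 2*p))
(-24428 + O(100, -191))/(-G(105) - 21725) = (-24428 + ((-191)**3 - 1*(-191)**2 - 2*100 + 2*(-191)*100))/(-1*105 - 21725) = (-24428 + (-6967871 - 1*36481 - 200 - 38200))/(-105 - 21725) = (-24428 + (-6967871 - 36481 - 200 - 38200))/(-21830) = (-24428 - 7042752)*(-1/21830) = -7067180*(-1/21830) = 706718/2183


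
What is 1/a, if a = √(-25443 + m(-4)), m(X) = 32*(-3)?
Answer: -I*√25539/25539 ≈ -0.0062575*I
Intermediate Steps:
m(X) = -96
a = I*√25539 (a = √(-25443 - 96) = √(-25539) = I*√25539 ≈ 159.81*I)
1/a = 1/(I*√25539) = -I*√25539/25539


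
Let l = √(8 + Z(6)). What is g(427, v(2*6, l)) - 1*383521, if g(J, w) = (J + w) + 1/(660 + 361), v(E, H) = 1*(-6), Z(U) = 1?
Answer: -391145099/1021 ≈ -3.8310e+5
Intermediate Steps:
l = 3 (l = √(8 + 1) = √9 = 3)
v(E, H) = -6
g(J, w) = 1/1021 + J + w (g(J, w) = (J + w) + 1/1021 = 1/1021 + J + w)
g(427, v(2*6, l)) - 1*383521 = (1/1021 + 427 - 6) - 1*383521 = 429842/1021 - 383521 = -391145099/1021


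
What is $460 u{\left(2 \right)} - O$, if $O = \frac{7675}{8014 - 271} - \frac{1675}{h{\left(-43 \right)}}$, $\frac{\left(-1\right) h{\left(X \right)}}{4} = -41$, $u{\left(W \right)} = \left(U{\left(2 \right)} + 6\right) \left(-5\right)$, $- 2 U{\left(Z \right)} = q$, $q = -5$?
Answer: $- \frac{24813895775}{1269852} \approx -19541.0$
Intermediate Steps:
$U{\left(Z \right)} = \frac{5}{2}$ ($U{\left(Z \right)} = \left(- \frac{1}{2}\right) \left(-5\right) = \frac{5}{2}$)
$u{\left(W \right)} = - \frac{85}{2}$ ($u{\left(W \right)} = \left(\frac{5}{2} + 6\right) \left(-5\right) = \frac{17}{2} \left(-5\right) = - \frac{85}{2}$)
$h{\left(X \right)} = 164$ ($h{\left(X \right)} = \left(-4\right) \left(-41\right) = 164$)
$O = - \frac{11710825}{1269852}$ ($O = \frac{7675}{8014 - 271} - \frac{1675}{164} = \frac{7675}{7743} - \frac{1675}{164} = - \frac{11710825}{1269852} \approx -9.2222$)
$460 u{\left(2 \right)} - O = 460 \left(- \frac{85}{2}\right) - - \frac{11710825}{1269852} = -19550 + \frac{11710825}{1269852} = - \frac{24813895775}{1269852}$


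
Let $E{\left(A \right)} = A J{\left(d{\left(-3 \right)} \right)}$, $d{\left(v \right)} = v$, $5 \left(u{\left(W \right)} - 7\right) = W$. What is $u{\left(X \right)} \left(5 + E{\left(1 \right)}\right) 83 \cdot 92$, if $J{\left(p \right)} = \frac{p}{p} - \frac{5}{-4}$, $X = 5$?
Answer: $442888$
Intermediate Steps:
$u{\left(W \right)} = 7 + \frac{W}{5}$
$J{\left(p \right)} = \frac{9}{4}$ ($J{\left(p \right)} = 1 - - \frac{5}{4} = 1 + \frac{5}{4} = \frac{9}{4}$)
$E{\left(A \right)} = \frac{9 A}{4}$ ($E{\left(A \right)} = A \frac{9}{4} = \frac{9 A}{4}$)
$u{\left(X \right)} \left(5 + E{\left(1 \right)}\right) 83 \cdot 92 = \left(7 + \frac{1}{5} \cdot 5\right) \left(5 + \frac{9}{4} \cdot 1\right) 83 \cdot 92 = \left(7 + 1\right) \left(5 + \frac{9}{4}\right) 83 \cdot 92 = 8 \cdot \frac{29}{4} \cdot 83 \cdot 92 = 58 \cdot 83 \cdot 92 = 4814 \cdot 92 = 442888$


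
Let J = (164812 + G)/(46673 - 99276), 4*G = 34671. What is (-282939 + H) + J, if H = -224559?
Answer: -106784363095/210412 ≈ -5.0750e+5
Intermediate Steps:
G = 34671/4 (G = (¼)*34671 = 34671/4 ≈ 8667.8)
J = -693919/210412 (J = (164812 + 34671/4)/(46673 - 99276) = (693919/4)/(-52603) = (693919/4)*(-1/52603) = -693919/210412 ≈ -3.2979)
(-282939 + H) + J = (-282939 - 224559) - 693919/210412 = -507498 - 693919/210412 = -106784363095/210412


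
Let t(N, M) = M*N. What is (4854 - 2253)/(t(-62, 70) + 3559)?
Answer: -2601/781 ≈ -3.3303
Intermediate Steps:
(4854 - 2253)/(t(-62, 70) + 3559) = (4854 - 2253)/(70*(-62) + 3559) = 2601/(-4340 + 3559) = 2601/(-781) = 2601*(-1/781) = -2601/781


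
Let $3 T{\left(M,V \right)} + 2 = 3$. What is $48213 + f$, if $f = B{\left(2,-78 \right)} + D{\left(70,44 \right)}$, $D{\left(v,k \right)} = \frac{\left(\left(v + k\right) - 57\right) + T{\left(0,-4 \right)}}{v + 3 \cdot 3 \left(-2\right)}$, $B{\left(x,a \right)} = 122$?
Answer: $\frac{1885108}{39} \approx 48336.0$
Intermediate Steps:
$T{\left(M,V \right)} = \frac{1}{3}$ ($T{\left(M,V \right)} = - \frac{2}{3} + \frac{1}{3} \cdot 3 = - \frac{2}{3} + 1 = \frac{1}{3}$)
$D{\left(v,k \right)} = \frac{- \frac{170}{3} + k + v}{-18 + v}$ ($D{\left(v,k \right)} = \frac{\left(\left(v + k\right) - 57\right) + \frac{1}{3}}{v + 3 \cdot 3 \left(-2\right)} = \frac{\left(\left(k + v\right) - 57\right) + \frac{1}{3}}{v + 9 \left(-2\right)} = \frac{\left(-57 + k + v\right) + \frac{1}{3}}{v - 18} = \frac{- \frac{170}{3} + k + v}{-18 + v}$)
$f = \frac{4801}{39}$ ($f = 122 + \frac{- \frac{170}{3} + 44 + 70}{-18 + 70} = 122 + \frac{1}{52} \cdot \frac{172}{3} = 122 + \frac{43}{39} = \frac{4801}{39} \approx 123.1$)
$48213 + f = 48213 + \frac{4801}{39} = \frac{1885108}{39}$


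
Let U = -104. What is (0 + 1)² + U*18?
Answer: -1871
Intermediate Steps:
(0 + 1)² + U*18 = (0 + 1)² - 104*18 = 1² - 1872 = 1 - 1872 = -1871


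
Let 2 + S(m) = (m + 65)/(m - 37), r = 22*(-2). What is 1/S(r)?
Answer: -27/61 ≈ -0.44262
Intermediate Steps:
r = -44
S(m) = -2 + (65 + m)/(-37 + m) (S(m) = -2 + (m + 65)/(m - 37) = -2 + (65 + m)/(-37 + m))
1/S(r) = 1/((139 - 1*(-44))/(-37 - 44)) = 1/((139 + 44)/(-81)) = 1/(-1/81*183) = 1/(-61/27) = -27/61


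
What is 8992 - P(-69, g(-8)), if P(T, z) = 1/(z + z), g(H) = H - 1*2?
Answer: 179841/20 ≈ 8992.0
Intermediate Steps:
g(H) = -2 + H (g(H) = H - 2 = -2 + H)
P(T, z) = 1/(2*z)
8992 - P(-69, g(-8)) = 8992 - 1/(2*(-2 - 8)) = 8992 - 1/(2*(-10)) = 8992 - (-1)/(2*10) = 8992 - 1*(-1/20) = 8992 + 1/20 = 179841/20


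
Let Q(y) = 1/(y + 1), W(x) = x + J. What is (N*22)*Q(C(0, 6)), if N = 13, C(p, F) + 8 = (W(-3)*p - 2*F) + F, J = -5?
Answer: -22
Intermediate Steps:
W(x) = -5 + x (W(x) = x - 5 = -5 + x)
C(p, F) = -8 - F - 8*p (C(p, F) = -8 + (((-5 - 3)*p - 2*F) + F) = -8 + ((-8*p - 2*F) + F) = -8 + (-F - 8*p) = -8 - F - 8*p)
Q(y) = 1/(1 + y)
(N*22)*Q(C(0, 6)) = (13*22)/(1 + (-8 - 1*6 - 8*0)) = 286/(1 + (-8 - 6 + 0)) = 286/(1 - 14) = 286/(-13) = 286*(-1/13) = -22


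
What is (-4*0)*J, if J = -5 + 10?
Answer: 0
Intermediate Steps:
J = 5
(-4*0)*J = -4*0*5 = 0*5 = 0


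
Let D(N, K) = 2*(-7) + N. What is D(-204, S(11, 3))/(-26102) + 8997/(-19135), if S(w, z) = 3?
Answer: -115334132/249730885 ≈ -0.46183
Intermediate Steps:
D(N, K) = -14 + N
D(-204, S(11, 3))/(-26102) + 8997/(-19135) = (-14 - 204)/(-26102) + 8997/(-19135) = -218*(-1/26102) + 8997*(-1/19135) = 109/13051 - 8997/19135 = -115334132/249730885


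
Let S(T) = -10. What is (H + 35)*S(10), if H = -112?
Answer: 770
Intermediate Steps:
(H + 35)*S(10) = (-112 + 35)*(-10) = -77*(-10) = 770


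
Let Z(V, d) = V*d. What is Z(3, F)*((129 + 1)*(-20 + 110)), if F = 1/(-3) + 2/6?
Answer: 0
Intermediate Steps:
F = 0 (F = 1*(-1/3) + 2*(1/6) = -1/3 + 1/3 = 0)
Z(3, F)*((129 + 1)*(-20 + 110)) = (3*0)*((129 + 1)*(-20 + 110)) = 0*(130*90) = 0*11700 = 0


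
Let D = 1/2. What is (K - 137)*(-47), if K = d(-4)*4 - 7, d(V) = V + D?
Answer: 7426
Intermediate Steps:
D = 1/2 ≈ 0.50000
d(V) = 1/2 + V (d(V) = V + 1/2 = 1/2 + V)
K = -21 (K = (1/2 - 4)*4 - 7 = -7/2*4 - 7 = -14 - 7 = -21)
(K - 137)*(-47) = (-21 - 137)*(-47) = -158*(-47) = 7426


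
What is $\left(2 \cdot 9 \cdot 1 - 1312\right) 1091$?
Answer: $-1411754$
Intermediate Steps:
$\left(2 \cdot 9 \cdot 1 - 1312\right) 1091 = \left(18 \cdot 1 - 1312\right) 1091 = \left(18 - 1312\right) 1091 = \left(-1294\right) 1091 = -1411754$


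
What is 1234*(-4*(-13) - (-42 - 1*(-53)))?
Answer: 50594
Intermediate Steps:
1234*(-4*(-13) - (-42 - 1*(-53))) = 1234*(52 - (-42 + 53)) = 1234*(52 - 1*11) = 1234*(52 - 11) = 1234*41 = 50594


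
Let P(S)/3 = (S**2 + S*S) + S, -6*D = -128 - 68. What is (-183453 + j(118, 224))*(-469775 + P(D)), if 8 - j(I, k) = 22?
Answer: 254986656341/3 ≈ 8.4996e+10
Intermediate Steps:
j(I, k) = -14 (j(I, k) = 8 - 1*22 = 8 - 22 = -14)
D = 98/3 (D = -(-128 - 68)/6 = -1/6*(-196) = 98/3 ≈ 32.667)
P(S) = 3*S + 6*S**2 (P(S) = 3*((S**2 + S*S) + S) = 3*((S**2 + S**2) + S) = 3*(2*S**2 + S) = 3*(S + 2*S**2) = 3*S + 6*S**2)
(-183453 + j(118, 224))*(-469775 + P(D)) = (-183453 - 14)*(-469775 + 3*(98/3)*(1 + 2*(98/3))) = -183467*(-469775 + 3*(98/3)*(1 + 196/3)) = -183467*(-469775 + 3*(98/3)*(199/3)) = -183467*(-469775 + 19502/3) = -183467*(-1389823/3) = 254986656341/3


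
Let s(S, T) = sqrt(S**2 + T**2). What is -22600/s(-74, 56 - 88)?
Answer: -452*sqrt(65)/13 ≈ -280.32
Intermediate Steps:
-22600/s(-74, 56 - 88) = -22600/sqrt((-74)**2 + (56 - 88)**2) = -22600/sqrt(5476 + (-32)**2) = -22600/sqrt(5476 + 1024) = -22600*sqrt(65)/650 = -452*sqrt(65)/13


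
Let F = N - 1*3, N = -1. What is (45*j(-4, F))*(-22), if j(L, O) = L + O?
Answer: 7920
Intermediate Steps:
F = -4 (F = -1 - 1*3 = -1 - 3 = -4)
(45*j(-4, F))*(-22) = (45*(-4 - 4))*(-22) = (45*(-8))*(-22) = -360*(-22) = 7920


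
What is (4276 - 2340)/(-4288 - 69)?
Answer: -1936/4357 ≈ -0.44434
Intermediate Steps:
(4276 - 2340)/(-4288 - 69) = 1936/(-4357) = 1936*(-1/4357) = -1936/4357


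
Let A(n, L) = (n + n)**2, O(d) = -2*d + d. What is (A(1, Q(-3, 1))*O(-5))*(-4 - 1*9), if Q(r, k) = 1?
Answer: -260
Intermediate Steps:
O(d) = -d
A(n, L) = 4*n**2 (A(n, L) = (2*n)**2 = 4*n**2)
(A(1, Q(-3, 1))*O(-5))*(-4 - 1*9) = ((4*1**2)*(-1*(-5)))*(-4 - 1*9) = ((4*1)*5)*(-4 - 9) = (4*5)*(-13) = 20*(-13) = -260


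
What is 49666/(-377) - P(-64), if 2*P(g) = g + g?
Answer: -25538/377 ≈ -67.740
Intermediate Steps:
P(g) = g (P(g) = (g + g)/2 = (2*g)/2 = g)
49666/(-377) - P(-64) = 49666/(-377) - 1*(-64) = 49666*(-1/377) + 64 = -49666/377 + 64 = -25538/377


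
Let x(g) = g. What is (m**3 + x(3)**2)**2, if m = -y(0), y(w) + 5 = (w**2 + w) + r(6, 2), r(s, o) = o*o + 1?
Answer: 81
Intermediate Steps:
r(s, o) = 1 + o**2 (r(s, o) = o**2 + 1 = 1 + o**2)
y(w) = w + w**2 (y(w) = -5 + ((w**2 + w) + (1 + 2**2)) = -5 + ((w + w**2) + (1 + 4)) = -5 + ((w + w**2) + 5) = -5 + (5 + w + w**2) = w + w**2)
m = 0 (m = -0*(1 + 0) = -0 = -1*0 = 0)
(m**3 + x(3)**2)**2 = (0**3 + 3**2)**2 = (0 + 9)**2 = 9**2 = 81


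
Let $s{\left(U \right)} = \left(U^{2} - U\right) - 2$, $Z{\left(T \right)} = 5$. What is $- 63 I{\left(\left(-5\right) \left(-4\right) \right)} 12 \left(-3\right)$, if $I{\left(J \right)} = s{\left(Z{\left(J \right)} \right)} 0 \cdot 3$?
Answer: $0$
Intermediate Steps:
$s{\left(U \right)} = -2 + U^{2} - U$ ($s{\left(U \right)} = \left(U^{2} - U\right) - 2 = -2 + U^{2} - U$)
$I{\left(J \right)} = 0$ ($I{\left(J \right)} = \left(-2 + 5^{2} - 5\right) 0 \cdot 3 = \left(-2 + 25 - 5\right) 0 \cdot 3 = 18 \cdot 0 \cdot 3 = 0 \cdot 3 = 0$)
$- 63 I{\left(\left(-5\right) \left(-4\right) \right)} 12 \left(-3\right) = \left(-63\right) 0 \cdot 12 \left(-3\right) = 0 \left(-36\right) = 0$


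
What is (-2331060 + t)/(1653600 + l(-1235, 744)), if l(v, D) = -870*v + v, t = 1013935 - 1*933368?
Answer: -321499/389545 ≈ -0.82532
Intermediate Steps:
t = 80567 (t = 1013935 - 933368 = 80567)
l(v, D) = -869*v
(-2331060 + t)/(1653600 + l(-1235, 744)) = (-2331060 + 80567)/(1653600 - 869*(-1235)) = -2250493/(1653600 + 1073215) = -2250493/2726815 = -2250493*1/2726815 = -321499/389545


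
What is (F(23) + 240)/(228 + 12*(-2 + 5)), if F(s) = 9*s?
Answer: 149/88 ≈ 1.6932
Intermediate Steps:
(F(23) + 240)/(228 + 12*(-2 + 5)) = (9*23 + 240)/(228 + 12*(-2 + 5)) = (207 + 240)/(228 + 12*3) = 447/(228 + 36) = 447/264 = 447*(1/264) = 149/88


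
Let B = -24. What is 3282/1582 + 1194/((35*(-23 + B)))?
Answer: 250713/185885 ≈ 1.3488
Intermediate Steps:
3282/1582 + 1194/((35*(-23 + B))) = 3282/1582 + 1194/((35*(-23 - 24))) = 3282*(1/1582) + 1194/((35*(-47))) = 1641/791 + 1194/(-1645) = 1641/791 + 1194*(-1/1645) = 1641/791 - 1194/1645 = 250713/185885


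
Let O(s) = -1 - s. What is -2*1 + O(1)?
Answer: -4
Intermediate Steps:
-2*1 + O(1) = -2*1 + (-1 - 1*1) = -2 + (-1 - 1) = -2 - 2 = -4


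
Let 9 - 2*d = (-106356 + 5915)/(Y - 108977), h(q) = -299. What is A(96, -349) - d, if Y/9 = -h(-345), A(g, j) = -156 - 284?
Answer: -94387813/212572 ≈ -444.03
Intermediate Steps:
A(g, j) = -440
Y = 2691 (Y = 9*(-1*(-299)) = 9*299 = 2691)
d = 856133/212572 (d = 9/2 - (-106356 + 5915)/(2*(2691 - 108977)) = 9/2 - (-100441)/(2*(-106286)) = 9/2 - (-100441)*(-1)/(2*106286) = 9/2 - ½*100441/106286 = 9/2 - 100441/212572 = 856133/212572 ≈ 4.0275)
A(96, -349) - d = -440 - 1*856133/212572 = -440 - 856133/212572 = -94387813/212572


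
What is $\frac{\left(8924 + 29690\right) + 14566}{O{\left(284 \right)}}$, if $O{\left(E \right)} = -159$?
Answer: $- \frac{53180}{159} \approx -334.47$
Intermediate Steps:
$\frac{\left(8924 + 29690\right) + 14566}{O{\left(284 \right)}} = \frac{\left(8924 + 29690\right) + 14566}{-159} = \left(38614 + 14566\right) \left(- \frac{1}{159}\right) = 53180 \left(- \frac{1}{159}\right) = - \frac{53180}{159}$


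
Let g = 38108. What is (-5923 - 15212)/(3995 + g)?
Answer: -21135/42103 ≈ -0.50198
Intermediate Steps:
(-5923 - 15212)/(3995 + g) = (-5923 - 15212)/(3995 + 38108) = -21135/42103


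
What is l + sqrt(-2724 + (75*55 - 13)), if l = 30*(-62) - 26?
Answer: -1886 + 2*sqrt(347) ≈ -1848.7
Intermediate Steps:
l = -1886 (l = -1860 - 26 = -1886)
l + sqrt(-2724 + (75*55 - 13)) = -1886 + sqrt(-2724 + (75*55 - 13)) = -1886 + sqrt(-2724 + (4125 - 13)) = -1886 + sqrt(-2724 + 4112) = -1886 + sqrt(1388) = -1886 + 2*sqrt(347)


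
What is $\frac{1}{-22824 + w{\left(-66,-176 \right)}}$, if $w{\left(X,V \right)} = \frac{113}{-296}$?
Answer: $- \frac{296}{6756017} \approx -4.3813 \cdot 10^{-5}$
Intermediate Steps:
$w{\left(X,V \right)} = - \frac{113}{296}$ ($w{\left(X,V \right)} = 113 \left(- \frac{1}{296}\right) = - \frac{113}{296}$)
$\frac{1}{-22824 + w{\left(-66,-176 \right)}} = \frac{1}{-22824 - \frac{113}{296}} = \frac{1}{- \frac{6756017}{296}} = - \frac{296}{6756017}$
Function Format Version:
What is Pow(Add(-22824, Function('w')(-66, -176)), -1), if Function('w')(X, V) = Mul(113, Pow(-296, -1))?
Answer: Rational(-296, 6756017) ≈ -4.3813e-5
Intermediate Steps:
Function('w')(X, V) = Rational(-113, 296) (Function('w')(X, V) = Mul(113, Rational(-1, 296)) = Rational(-113, 296))
Pow(Add(-22824, Function('w')(-66, -176)), -1) = Pow(Add(-22824, Rational(-113, 296)), -1) = Pow(Rational(-6756017, 296), -1) = Rational(-296, 6756017)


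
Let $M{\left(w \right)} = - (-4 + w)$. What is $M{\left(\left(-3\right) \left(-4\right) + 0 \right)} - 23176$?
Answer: $-23184$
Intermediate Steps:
$M{\left(w \right)} = 4 - w$
$M{\left(\left(-3\right) \left(-4\right) + 0 \right)} - 23176 = \left(4 - \left(\left(-3\right) \left(-4\right) + 0\right)\right) - 23176 = \left(4 - \left(12 + 0\right)\right) - 23176 = \left(4 - 12\right) - 23176 = -8 - 23176 = -23184$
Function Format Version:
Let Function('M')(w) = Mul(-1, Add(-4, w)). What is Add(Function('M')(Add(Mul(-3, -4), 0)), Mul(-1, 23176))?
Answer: -23184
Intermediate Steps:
Function('M')(w) = Add(4, Mul(-1, w))
Add(Function('M')(Add(Mul(-3, -4), 0)), Mul(-1, 23176)) = Add(Add(4, Mul(-1, Add(Mul(-3, -4), 0))), Mul(-1, 23176)) = Add(Add(4, Mul(-1, Add(12, 0))), -23176) = Add(Add(4, Mul(-1, 12)), -23176) = Add(Add(4, -12), -23176) = Add(-8, -23176) = -23184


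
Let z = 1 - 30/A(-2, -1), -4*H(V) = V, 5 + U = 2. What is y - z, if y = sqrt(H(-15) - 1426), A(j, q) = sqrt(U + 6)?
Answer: -1 + 10*sqrt(3) + I*sqrt(5689)/2 ≈ 16.32 + 37.713*I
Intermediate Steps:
U = -3 (U = -5 + 2 = -3)
A(j, q) = sqrt(3) (A(j, q) = sqrt(-3 + 6) = sqrt(3))
H(V) = -V/4
y = I*sqrt(5689)/2 (y = sqrt(-1/4*(-15) - 1426) = sqrt(15/4 - 1426) = sqrt(-5689/4) = I*sqrt(5689)/2 ≈ 37.713*I)
z = 1 - 10*sqrt(3) (z = 1 - 30*sqrt(3)/3 = 1 - 10*sqrt(3) ≈ -16.320)
y - z = I*sqrt(5689)/2 - (1 - 10*sqrt(3)) = I*sqrt(5689)/2 + (-1 + 10*sqrt(3)) = -1 + 10*sqrt(3) + I*sqrt(5689)/2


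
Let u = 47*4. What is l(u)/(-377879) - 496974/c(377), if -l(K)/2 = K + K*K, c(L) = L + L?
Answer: -93871227945/142460383 ≈ -658.93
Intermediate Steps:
u = 188
c(L) = 2*L
l(K) = -2*K - 2*K² (l(K) = -2*(K + K*K) = -2*(K + K²) = -2*K - 2*K²)
l(u)/(-377879) - 496974/c(377) = -2*188*(1 + 188)/(-377879) - 496974/(2*377) = -2*188*189*(-1/377879) - 496974/754 = -71064*(-1/377879) - 496974*1/754 = 71064/377879 - 248487/377 = -93871227945/142460383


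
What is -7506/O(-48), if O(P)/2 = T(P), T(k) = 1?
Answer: -3753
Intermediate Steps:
O(P) = 2 (O(P) = 2*1 = 2)
-7506/O(-48) = -7506/2 = -7506*½ = -3753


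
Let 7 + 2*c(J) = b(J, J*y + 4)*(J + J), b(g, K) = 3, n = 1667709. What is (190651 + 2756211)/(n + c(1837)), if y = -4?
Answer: 5893724/3346433 ≈ 1.7612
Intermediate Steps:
c(J) = -7/2 + 3*J (c(J) = -7/2 + (3*(J + J))/2 = -7/2 + (3*(2*J))/2 = -7/2 + (6*J)/2 = -7/2 + 3*J)
(190651 + 2756211)/(n + c(1837)) = (190651 + 2756211)/(1667709 + (-7/2 + 3*1837)) = 2946862/(1667709 + (-7/2 + 5511)) = 2946862/(1667709 + 11015/2) = 2946862/(3346433/2) = 2946862*(2/3346433) = 5893724/3346433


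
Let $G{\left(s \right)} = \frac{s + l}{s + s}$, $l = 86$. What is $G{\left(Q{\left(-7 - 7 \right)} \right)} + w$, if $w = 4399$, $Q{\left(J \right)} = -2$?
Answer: $4378$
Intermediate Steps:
$G{\left(s \right)} = \frac{86 + s}{2 s}$ ($G{\left(s \right)} = \frac{s + 86}{s + s} = \frac{86 + s}{2 s}$)
$G{\left(Q{\left(-7 - 7 \right)} \right)} + w = \frac{86 - 2}{2 \left(-2\right)} + 4399 = \frac{1}{2} \left(- \frac{1}{2}\right) 84 + 4399 = -21 + 4399 = 4378$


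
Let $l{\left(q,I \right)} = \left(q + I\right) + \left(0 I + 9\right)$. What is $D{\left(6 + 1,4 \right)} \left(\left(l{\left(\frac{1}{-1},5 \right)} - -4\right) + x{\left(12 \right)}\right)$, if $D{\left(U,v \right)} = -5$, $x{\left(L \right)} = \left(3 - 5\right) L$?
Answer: $35$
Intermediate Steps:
$x{\left(L \right)} = - 2 L$
$l{\left(q,I \right)} = 9 + I + q$ ($l{\left(q,I \right)} = \left(I + q\right) + \left(0 + 9\right) = \left(I + q\right) + 9 = 9 + I + q$)
$D{\left(6 + 1,4 \right)} \left(\left(l{\left(\frac{1}{-1},5 \right)} - -4\right) + x{\left(12 \right)}\right) = - 5 \left(\left(\left(9 + 5 + \frac{1}{-1}\right) - -4\right) - 24\right) = - 5 \left(\left(\left(9 + 5 - 1\right) + 4\right) - 24\right) = - 5 \left(\left(13 + 4\right) - 24\right) = - 5 \left(17 - 24\right) = \left(-5\right) \left(-7\right) = 35$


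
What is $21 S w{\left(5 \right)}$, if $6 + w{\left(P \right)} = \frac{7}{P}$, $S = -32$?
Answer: $\frac{15456}{5} \approx 3091.2$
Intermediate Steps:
$w{\left(P \right)} = -6 + \frac{7}{P}$
$21 S w{\left(5 \right)} = 21 \left(-32\right) \left(-6 + \frac{7}{5}\right) = - 672 \left(-6 + 7 \cdot \frac{1}{5}\right) = - 672 \left(-6 + \frac{7}{5}\right) = \left(-672\right) \left(- \frac{23}{5}\right) = \frac{15456}{5}$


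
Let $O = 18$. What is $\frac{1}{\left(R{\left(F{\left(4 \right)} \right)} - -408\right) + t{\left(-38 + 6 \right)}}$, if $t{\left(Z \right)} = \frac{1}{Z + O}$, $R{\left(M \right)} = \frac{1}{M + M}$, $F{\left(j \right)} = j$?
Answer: $\frac{56}{22851} \approx 0.0024507$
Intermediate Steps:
$R{\left(M \right)} = \frac{1}{2 M}$
$t{\left(Z \right)} = \frac{1}{18 + Z}$ ($t{\left(Z \right)} = \frac{1}{Z + 18} = \frac{1}{18 + Z}$)
$\frac{1}{\left(R{\left(F{\left(4 \right)} \right)} - -408\right) + t{\left(-38 + 6 \right)}} = \frac{1}{\left(\frac{1}{2 \cdot 4} - -408\right) + \frac{1}{18 + \left(-38 + 6\right)}} = \frac{1}{\left(\frac{1}{2} \cdot \frac{1}{4} + \left(-685 + 1093\right)\right) + \frac{1}{18 - 32}} = \frac{1}{\left(\frac{1}{8} + 408\right) + \frac{1}{-14}} = \frac{1}{\frac{3265}{8} - \frac{1}{14}} = \frac{1}{\frac{22851}{56}} = \frac{56}{22851}$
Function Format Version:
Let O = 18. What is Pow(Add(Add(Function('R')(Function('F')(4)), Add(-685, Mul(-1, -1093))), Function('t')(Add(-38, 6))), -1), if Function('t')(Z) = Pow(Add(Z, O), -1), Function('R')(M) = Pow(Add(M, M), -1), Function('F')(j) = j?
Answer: Rational(56, 22851) ≈ 0.0024507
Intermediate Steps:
Function('R')(M) = Mul(Rational(1, 2), Pow(M, -1)) (Function('R')(M) = Pow(Mul(2, M), -1) = Mul(Rational(1, 2), Pow(M, -1)))
Function('t')(Z) = Pow(Add(18, Z), -1) (Function('t')(Z) = Pow(Add(Z, 18), -1) = Pow(Add(18, Z), -1))
Pow(Add(Add(Function('R')(Function('F')(4)), Add(-685, Mul(-1, -1093))), Function('t')(Add(-38, 6))), -1) = Pow(Add(Add(Mul(Rational(1, 2), Pow(4, -1)), Add(-685, Mul(-1, -1093))), Pow(Add(18, Add(-38, 6)), -1)), -1) = Pow(Add(Add(Mul(Rational(1, 2), Rational(1, 4)), Add(-685, 1093)), Pow(Add(18, -32), -1)), -1) = Pow(Add(Add(Rational(1, 8), 408), Pow(-14, -1)), -1) = Pow(Add(Rational(3265, 8), Rational(-1, 14)), -1) = Pow(Rational(22851, 56), -1) = Rational(56, 22851)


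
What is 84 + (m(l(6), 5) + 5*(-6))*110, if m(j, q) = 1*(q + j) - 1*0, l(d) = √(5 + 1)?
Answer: -2666 + 110*√6 ≈ -2396.6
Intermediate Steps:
l(d) = √6
m(j, q) = j + q (m(j, q) = 1*(j + q) + 0 = (j + q) + 0 = j + q)
84 + (m(l(6), 5) + 5*(-6))*110 = 84 + ((√6 + 5) + 5*(-6))*110 = 84 + ((5 + √6) - 30)*110 = 84 + (-25 + √6)*110 = 84 + (-2750 + 110*√6) = -2666 + 110*√6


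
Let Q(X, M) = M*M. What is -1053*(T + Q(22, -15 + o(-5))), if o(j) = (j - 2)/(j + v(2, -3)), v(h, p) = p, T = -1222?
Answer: 68907267/64 ≈ 1.0767e+6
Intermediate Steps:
o(j) = (-2 + j)/(-3 + j) (o(j) = (j - 2)/(j - 3) = (-2 + j)/(-3 + j))
Q(X, M) = M**2
-1053*(T + Q(22, -15 + o(-5))) = -1053*(-1222 + (-15 + (-2 - 5)/(-3 - 5))**2) = -1053*(-1222 + (-15 - 7/(-8))**2) = -1053*(-1222 + (-15 - 1/8*(-7))**2) = -1053*(-1222 + (-15 + 7/8)**2) = -1053*(-1222 + (-113/8)**2) = -1053*(-1222 + 12769/64) = -1053*(-65439/64) = 68907267/64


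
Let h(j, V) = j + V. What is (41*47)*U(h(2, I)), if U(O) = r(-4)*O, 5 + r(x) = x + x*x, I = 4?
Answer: 80934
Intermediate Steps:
h(j, V) = V + j
r(x) = -5 + x + x**2 (r(x) = -5 + (x + x*x) = -5 + (x + x**2) = -5 + x + x**2)
U(O) = 7*O (U(O) = (-5 - 4 + (-4)**2)*O = (-5 - 4 + 16)*O = 7*O)
(41*47)*U(h(2, I)) = (41*47)*(7*(4 + 2)) = 1927*(7*6) = 1927*42 = 80934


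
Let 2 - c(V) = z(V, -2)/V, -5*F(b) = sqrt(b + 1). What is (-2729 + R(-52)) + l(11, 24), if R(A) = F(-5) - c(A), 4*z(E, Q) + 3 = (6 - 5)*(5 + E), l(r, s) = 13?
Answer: -282647/104 - 2*I/5 ≈ -2717.8 - 0.4*I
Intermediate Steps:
F(b) = -sqrt(1 + b)/5 (F(b) = -sqrt(b + 1)/5 = -sqrt(1 + b)/5)
z(E, Q) = 1/2 + E/4 (z(E, Q) = -3/4 + ((6 - 5)*(5 + E))/4 = -3/4 + (1*(5 + E))/4 = -3/4 + (5 + E)/4 = -3/4 + (5/4 + E/4) = 1/2 + E/4)
c(V) = 2 - (1/2 + V/4)/V
R(A) = -2*I/5 - (-2 + 7*A)/(4*A) (R(A) = -sqrt(1 - 5)/5 - (-2 + 7*A)/(4*A) = -2*I/5 - (-2 + 7*A)/(4*A))
(-2729 + R(-52)) + l(11, 24) = (-2729 + (1/20)*(10 - 1*(-52)*(35 + 8*I))/(-52)) + 13 = (-2729 + (1/20)*(-1/52)*(10 + (1820 + 416*I))) + 13 = (-2729 + (1/20)*(-1/52)*(1830 + 416*I)) + 13 = (-2729 + (-183/104 - 2*I/5)) + 13 = (-283999/104 - 2*I/5) + 13 = -282647/104 - 2*I/5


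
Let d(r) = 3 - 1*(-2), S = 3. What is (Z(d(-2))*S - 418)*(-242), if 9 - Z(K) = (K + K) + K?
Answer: 105512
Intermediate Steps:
d(r) = 5 (d(r) = 3 + 2 = 5)
Z(K) = 9 - 3*K (Z(K) = 9 - ((K + K) + K) = 9 - (2*K + K) = 9 - 3*K)
(Z(d(-2))*S - 418)*(-242) = ((9 - 3*5)*3 - 418)*(-242) = ((9 - 15)*3 - 418)*(-242) = (-6*3 - 418)*(-242) = (-18 - 418)*(-242) = -436*(-242) = 105512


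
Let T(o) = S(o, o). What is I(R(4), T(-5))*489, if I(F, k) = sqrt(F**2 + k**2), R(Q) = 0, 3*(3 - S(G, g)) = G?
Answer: 2282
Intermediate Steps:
S(G, g) = 3 - G/3
T(o) = 3 - o/3
I(R(4), T(-5))*489 = sqrt(0**2 + (3 - 1/3*(-5))**2)*489 = sqrt(0 + (3 + 5/3)**2)*489 = sqrt(0 + (14/3)**2)*489 = sqrt(0 + 196/9)*489 = sqrt(196/9)*489 = (14/3)*489 = 2282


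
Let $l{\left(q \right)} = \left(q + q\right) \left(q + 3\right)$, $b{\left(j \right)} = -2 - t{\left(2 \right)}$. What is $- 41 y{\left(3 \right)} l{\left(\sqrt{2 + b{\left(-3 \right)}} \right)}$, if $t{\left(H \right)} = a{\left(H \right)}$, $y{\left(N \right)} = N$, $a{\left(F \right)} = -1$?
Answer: $-984$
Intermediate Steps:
$t{\left(H \right)} = -1$
$b{\left(j \right)} = -1$ ($b{\left(j \right)} = -2 - -1 = -2 + 1 = -1$)
$l{\left(q \right)} = 2 q \left(3 + q\right)$
$- 41 y{\left(3 \right)} l{\left(\sqrt{2 + b{\left(-3 \right)}} \right)} = \left(-41\right) 3 \cdot 2 \sqrt{2 - 1} \left(3 + \sqrt{2 - 1}\right) = - 123 \cdot 2 \sqrt{1} \left(3 + \sqrt{1}\right) = - 123 \cdot 2 \cdot 1 \left(3 + 1\right) = - 123 \cdot 2 \cdot 1 \cdot 4 = \left(-123\right) 8 = -984$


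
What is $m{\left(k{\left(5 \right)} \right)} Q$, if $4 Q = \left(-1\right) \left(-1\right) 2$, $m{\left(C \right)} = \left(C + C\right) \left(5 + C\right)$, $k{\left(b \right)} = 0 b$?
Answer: $0$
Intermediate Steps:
$k{\left(b \right)} = 0$
$m{\left(C \right)} = 2 C \left(5 + C\right)$
$Q = \frac{1}{2}$ ($Q = \frac{\left(-1\right) \left(-1\right) 2}{4} = \frac{1 \cdot 2}{4} = \frac{1}{4} \cdot 2 = \frac{1}{2} \approx 0.5$)
$m{\left(k{\left(5 \right)} \right)} Q = 2 \cdot 0 \left(5 + 0\right) \frac{1}{2} = 2 \cdot 0 \cdot 5 \cdot \frac{1}{2} = 0 \cdot \frac{1}{2} = 0$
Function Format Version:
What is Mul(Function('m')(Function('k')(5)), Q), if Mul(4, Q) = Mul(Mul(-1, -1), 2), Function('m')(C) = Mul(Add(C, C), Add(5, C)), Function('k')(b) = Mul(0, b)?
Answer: 0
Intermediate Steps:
Function('k')(b) = 0
Function('m')(C) = Mul(2, C, Add(5, C)) (Function('m')(C) = Mul(Mul(2, C), Add(5, C)) = Mul(2, C, Add(5, C)))
Q = Rational(1, 2) (Q = Mul(Rational(1, 4), Mul(Mul(-1, -1), 2)) = Mul(Rational(1, 4), Mul(1, 2)) = Mul(Rational(1, 4), 2) = Rational(1, 2) ≈ 0.50000)
Mul(Function('m')(Function('k')(5)), Q) = Mul(Mul(2, 0, Add(5, 0)), Rational(1, 2)) = Mul(Mul(2, 0, 5), Rational(1, 2)) = Mul(0, Rational(1, 2)) = 0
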